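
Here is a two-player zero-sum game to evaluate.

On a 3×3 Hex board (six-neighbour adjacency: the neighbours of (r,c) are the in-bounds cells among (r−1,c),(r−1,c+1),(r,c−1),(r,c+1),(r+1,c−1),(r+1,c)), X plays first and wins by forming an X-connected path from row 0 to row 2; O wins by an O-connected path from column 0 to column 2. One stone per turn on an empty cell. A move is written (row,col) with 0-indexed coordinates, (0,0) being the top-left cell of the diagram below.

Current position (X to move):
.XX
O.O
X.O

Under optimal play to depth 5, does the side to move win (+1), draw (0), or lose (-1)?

value(.XX/O.O/X.O, X) = +1

[.XX/O.O/X.O] X move#1: (0,0):-1/XXX/O.O/X.O, (1,1):+1/.XX/OXO/X.O*, (2,1):-1/.XX/O.O/XXO
[.XX/OXO/X.O] end (terminal -1, O#2); searched .XX/O.O/X.O to 5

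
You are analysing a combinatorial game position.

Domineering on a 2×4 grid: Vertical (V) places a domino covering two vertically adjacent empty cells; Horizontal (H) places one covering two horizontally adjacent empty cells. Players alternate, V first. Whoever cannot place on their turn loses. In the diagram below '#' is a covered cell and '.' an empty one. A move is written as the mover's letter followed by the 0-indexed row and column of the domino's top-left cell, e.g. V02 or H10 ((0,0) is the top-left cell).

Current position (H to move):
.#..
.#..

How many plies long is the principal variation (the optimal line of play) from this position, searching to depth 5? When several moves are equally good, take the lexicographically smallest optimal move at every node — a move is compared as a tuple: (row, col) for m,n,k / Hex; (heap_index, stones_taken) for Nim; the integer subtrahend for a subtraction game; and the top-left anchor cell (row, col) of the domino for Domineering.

PV length from [.#../.#..]: 3 plies

ply 1, H at .#../.#.. | H02=+1→.###/.#..*; H12=+1→.#../.###
ply 2, V at .###/.#.. | V00=-1→####/##..*
ply 3, H at ####/##.. | H12=+1→####/####*
ply 4: ####/#### is terminal -1 (V); from .#../.#.. depth 5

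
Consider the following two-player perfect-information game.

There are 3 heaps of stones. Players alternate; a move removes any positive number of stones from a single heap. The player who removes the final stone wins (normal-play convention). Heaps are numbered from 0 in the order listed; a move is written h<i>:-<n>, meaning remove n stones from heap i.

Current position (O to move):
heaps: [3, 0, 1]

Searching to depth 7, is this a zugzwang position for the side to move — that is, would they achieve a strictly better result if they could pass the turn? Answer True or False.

ply 1, O at (3,0,1) | h0:-1=-1→(2,0,1); h0:-2=+1→(1,0,1)*; h0:-3=-1→(0,0,1); h2:-1=-1→(3,0,0)
ply 2, X at (1,0,1) | h0:-1=-1→(0,0,1)*; h2:-1=-1→(1,0,0)
ply 3, O at (0,0,1) | h2:-1=+1→(0,0,0)*
ply 4: (0,0,0) is terminal -1 (X); from (3,0,1) depth 7
suppose O passes — search the same position with X to move:
pass> ply 1, X at (3,0,1) | h0:-1=-1→(2,0,1); h0:-2=+1→(1,0,1)*; h0:-3=-1→(0,0,1); h2:-1=-1→(3,0,0)
pass> ply 2, O at (1,0,1) | h0:-1=-1→(0,0,1)*; h2:-1=-1→(1,0,0)
pass> ply 3, X at (0,0,1) | h2:-1=+1→(0,0,0)*
pass> ply 4: (0,0,0) is terminal -1 (O); from (3,0,1) depth 7
for O: play +1, pass -1

zugzwang((3,0,1), O) = False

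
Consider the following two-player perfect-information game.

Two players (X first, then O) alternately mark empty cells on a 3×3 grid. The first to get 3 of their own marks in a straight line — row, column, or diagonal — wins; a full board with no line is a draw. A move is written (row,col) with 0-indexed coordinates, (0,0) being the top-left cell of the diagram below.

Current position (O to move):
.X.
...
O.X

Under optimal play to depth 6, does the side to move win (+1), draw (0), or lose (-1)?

value(.X./.../O.X, O) = 0

ply 1, O at .X./.../O.X | (0,0)=+0→OX./.../O.X*; (0,2)=-1→.XO/.../O.X; (1,0)=-1→.X./O../O.X; (1,1)=-1→.X./.O./O.X; (1,2)=-1→.X./..O/O.X; (2,1)=-1→.X./.../OOX
ply 2, X at OX./.../O.X | (0,2)=-1→OXX/.../O.X; (1,0)=+0→OX./X../O.X*; (1,1)=-1→OX./.X./O.X; (1,2)=-1→OX./..X/O.X; (2,1)=-1→OX./.../OXX
ply 3, O at OX./X../O.X | (0,2)=-1→OXO/X../O.X; (1,1)=+0→OX./XO./O.X*; (1,2)=+0→OX./X.O/O.X; (2,1)=-1→OX./X../OOX
ply 4, X at OX./XO./O.X | (0,2)=+0→OXX/XO./O.X*; (1,2)=-1→OX./XOX/O.X; (2,1)=-1→OX./XO./OXX
ply 5, O at OXX/XO./O.X | (1,2)=+0→OXX/XOO/O.X*; (2,1)=-1→OXX/XO./OOX
ply 6, X at OXX/XOO/O.X | (2,1)=+0→OXX/XOO/OXX*
ply 7: OXX/XOO/OXX is terminal +0 (O); from .X./.../O.X depth 6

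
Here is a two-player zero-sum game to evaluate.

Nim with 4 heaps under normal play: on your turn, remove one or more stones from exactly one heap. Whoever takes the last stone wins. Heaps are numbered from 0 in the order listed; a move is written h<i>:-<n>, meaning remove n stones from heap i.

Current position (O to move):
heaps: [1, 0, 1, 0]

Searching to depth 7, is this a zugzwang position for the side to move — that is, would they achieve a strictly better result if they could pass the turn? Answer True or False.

p1 O@[(1,0,1,0)]: h0:-1[(0,0,1,0)]-1* h2:-1[(1,0,0,0)]-1
p2 X@[(0,0,1,0)]: h2:-1[(0,0,0,0)]+1*
p3 O@[(0,0,0,0)] terminal -1; root [(1,0,1,0)] d7
suppose O passes — search the same position with X to move:
pass> p1 X@[(1,0,1,0)]: h0:-1[(0,0,1,0)]-1* h2:-1[(1,0,0,0)]-1
pass> p2 O@[(0,0,1,0)]: h2:-1[(0,0,0,0)]+1*
pass> p3 X@[(0,0,0,0)] terminal -1; root [(1,0,1,0)] d7
for O: play -1, pass +1

zugzwang((1,0,1,0), O) = True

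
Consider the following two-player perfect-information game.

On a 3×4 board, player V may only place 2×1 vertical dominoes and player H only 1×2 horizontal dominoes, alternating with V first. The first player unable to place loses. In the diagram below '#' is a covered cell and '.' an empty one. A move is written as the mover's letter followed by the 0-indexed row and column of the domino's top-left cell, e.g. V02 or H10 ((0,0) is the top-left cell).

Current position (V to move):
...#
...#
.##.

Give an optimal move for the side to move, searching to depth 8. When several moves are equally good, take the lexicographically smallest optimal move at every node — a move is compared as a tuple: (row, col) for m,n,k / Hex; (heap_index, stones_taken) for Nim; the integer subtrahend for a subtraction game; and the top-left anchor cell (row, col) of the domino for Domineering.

V's best at [...#/...#/.##.]: V01

[...#/...#/.##.] V move#1: V00:-1/#..#/#..#/.##., V01:+1/.#.#/.#.#/.##.*, V02:-1/..##/..##/.##., V10:-1/...#/#..#/###.
[.#.#/.#.#/.##.] end (terminal -1, H#2); searched ...#/...#/.##. to 8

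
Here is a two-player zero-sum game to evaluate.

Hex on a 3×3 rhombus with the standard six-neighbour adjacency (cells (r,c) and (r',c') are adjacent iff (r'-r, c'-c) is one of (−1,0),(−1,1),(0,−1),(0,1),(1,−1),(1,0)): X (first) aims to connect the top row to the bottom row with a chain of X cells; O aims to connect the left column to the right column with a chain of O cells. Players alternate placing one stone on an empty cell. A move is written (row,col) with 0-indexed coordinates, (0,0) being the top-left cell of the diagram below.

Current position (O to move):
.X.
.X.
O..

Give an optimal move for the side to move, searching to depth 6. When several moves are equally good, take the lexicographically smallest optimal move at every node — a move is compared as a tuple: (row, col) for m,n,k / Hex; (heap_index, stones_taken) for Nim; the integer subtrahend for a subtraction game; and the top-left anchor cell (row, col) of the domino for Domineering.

O's best at [.X./.X./O..]: (2,1)

p1 O@[.X./.X./O..]: (0,0)[OX./.X./O..]-1 (0,2)[.XO/.X./O..]-1 (1,0)[.X./OX./O..]-1 (1,2)[.X./.XO/O..]-1 (2,1)[.X./.X./OO.]+1* (2,2)[.X./.X./O.O]-1
p2 X@[.X./.X./OO.]: (0,0)[XX./.X./OO.]-1* (0,2)[.XX/.X./OO.]-1 (1,0)[.X./XX./OO.]-1 (1,2)[.X./.XX/OO.]-1 (2,2)[.X./.X./OOX]-1
p3 O@[XX./.X./OO.]: (0,2)[XXO/.X./OO.]+1* (1,0)[XX./OX./OO.]+1 (1,2)[XX./.XO/OO.]+1 (2,2)[XX./.X./OOO]+1
p4 X@[XXO/.X./OO.]: (1,0)[XXO/XX./OO.]-1* (1,2)[XXO/.XX/OO.]-1 (2,2)[XXO/.X./OOX]-1
p5 O@[XXO/XX./OO.]: (1,2)[XXO/XXO/OO.]+1* (2,2)[XXO/XX./OOO]+1
p6 X@[XXO/XXO/OO.] terminal -1; root [.X./.X./O..] d6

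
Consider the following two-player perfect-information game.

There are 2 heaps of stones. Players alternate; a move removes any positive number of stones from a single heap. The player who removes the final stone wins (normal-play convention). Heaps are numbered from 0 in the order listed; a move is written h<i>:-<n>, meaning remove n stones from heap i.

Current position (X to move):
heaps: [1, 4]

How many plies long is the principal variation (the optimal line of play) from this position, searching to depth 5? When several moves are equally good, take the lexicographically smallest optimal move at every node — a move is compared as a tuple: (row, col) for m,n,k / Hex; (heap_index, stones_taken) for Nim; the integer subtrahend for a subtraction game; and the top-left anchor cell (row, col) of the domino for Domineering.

PV length from [(1,4)]: 3 plies

p1 X@[(1,4)]: h0:-1[(0,4)]-1 h1:-1[(1,3)]-1 h1:-2[(1,2)]-1 h1:-3[(1,1)]+1* h1:-4[(1,0)]-1
p2 O@[(1,1)]: h0:-1[(0,1)]-1* h1:-1[(1,0)]-1
p3 X@[(0,1)]: h1:-1[(0,0)]+1*
p4 O@[(0,0)] terminal -1; root [(1,4)] d5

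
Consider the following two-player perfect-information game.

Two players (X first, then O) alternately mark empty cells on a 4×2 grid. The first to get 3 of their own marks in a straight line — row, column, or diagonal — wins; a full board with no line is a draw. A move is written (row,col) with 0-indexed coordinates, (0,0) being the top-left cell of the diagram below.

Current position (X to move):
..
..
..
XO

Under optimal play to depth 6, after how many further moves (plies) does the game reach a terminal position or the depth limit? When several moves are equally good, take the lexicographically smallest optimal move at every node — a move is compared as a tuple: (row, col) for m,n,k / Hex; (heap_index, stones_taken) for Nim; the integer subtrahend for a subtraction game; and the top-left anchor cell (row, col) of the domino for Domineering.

PV length from [../../../XO]: 6 plies

p1 X@[../../../XO]: (0,0)[X./../../XO]+0* (0,1)[.X/../../XO]+0 (1,0)[../X./../XO]+0 (1,1)[../.X/../XO]+0 (2,0)[../../X./XO]+0 (2,1)[../../.X/XO]+0
p2 O@[X./../../XO]: (0,1)[XO/../../XO]+0* (1,0)[X./O./../XO]+0 (1,1)[X./.O/../XO]+0 (2,0)[X./../O./XO]+0 (2,1)[X./../.O/XO]+0
p3 X@[XO/../../XO]: (1,0)[XO/X./../XO]+0* (1,1)[XO/.X/../XO]+0 (2,0)[XO/../X./XO]+0 (2,1)[XO/../.X/XO]+0
p4 O@[XO/X./../XO]: (1,1)[XO/XO/../XO]-1 (2,0)[XO/X./O./XO]+0* (2,1)[XO/X./.O/XO]-1
p5 X@[XO/X./O./XO]: (1,1)[XO/XX/O./XO]+0* (2,1)[XO/X./OX/XO]+0
p6 O@[XO/XX/O./XO]: (2,1)[XO/XX/OO/XO]+0*
p7 X@[XO/XX/OO/XO] terminal +0; root [../../../XO] d6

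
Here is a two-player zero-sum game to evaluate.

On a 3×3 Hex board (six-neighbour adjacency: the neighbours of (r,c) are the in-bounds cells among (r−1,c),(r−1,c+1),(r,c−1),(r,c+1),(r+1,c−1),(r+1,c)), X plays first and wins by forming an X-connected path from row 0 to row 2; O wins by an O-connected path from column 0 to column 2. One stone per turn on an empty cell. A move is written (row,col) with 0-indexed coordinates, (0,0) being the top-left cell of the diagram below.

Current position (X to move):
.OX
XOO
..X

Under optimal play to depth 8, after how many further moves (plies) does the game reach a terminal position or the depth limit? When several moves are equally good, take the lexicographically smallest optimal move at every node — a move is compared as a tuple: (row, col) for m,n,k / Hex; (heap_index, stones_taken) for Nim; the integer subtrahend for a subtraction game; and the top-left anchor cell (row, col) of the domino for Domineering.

[.OX/XOO/..X] X move#1: (0,0):-1/XOX/XOO/..X*, (2,0):-1/.OX/XOO/X.X, (2,1):-1/.OX/XOO/.XX
[XOX/XOO/..X] O move#2: (2,0):+1/XOX/XOO/O.X*, (2,1):-1/XOX/XOO/.OX
[XOX/XOO/O.X] end (terminal -1, X#3); searched .OX/XOO/..X to 8

PV length from [.OX/XOO/..X]: 2 plies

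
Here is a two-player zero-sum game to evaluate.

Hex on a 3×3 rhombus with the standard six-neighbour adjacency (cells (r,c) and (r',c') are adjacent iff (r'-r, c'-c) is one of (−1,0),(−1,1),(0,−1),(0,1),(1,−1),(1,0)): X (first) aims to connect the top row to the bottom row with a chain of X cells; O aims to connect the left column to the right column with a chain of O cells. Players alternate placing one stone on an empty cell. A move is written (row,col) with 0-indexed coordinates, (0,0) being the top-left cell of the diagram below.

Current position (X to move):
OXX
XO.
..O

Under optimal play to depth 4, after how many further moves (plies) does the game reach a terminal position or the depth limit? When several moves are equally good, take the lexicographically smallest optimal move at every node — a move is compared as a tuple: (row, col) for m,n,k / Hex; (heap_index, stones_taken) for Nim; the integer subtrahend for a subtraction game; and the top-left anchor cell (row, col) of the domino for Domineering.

PV length from [OXX/XO./..O]: 3 plies

p1 X@[OXX/XO./..O]: (1,2)[OXX/XOX/..O]+1* (2,0)[OXX/XO./X.O]+1 (2,1)[OXX/XO./.XO]+1
p2 O@[OXX/XOX/..O]: (2,0)[OXX/XOX/O.O]-1* (2,1)[OXX/XOX/.OO]-1
p3 X@[OXX/XOX/O.O]: (2,1)[OXX/XOX/OXO]+1*
p4 O@[OXX/XOX/OXO] terminal -1; root [OXX/XO./..O] d4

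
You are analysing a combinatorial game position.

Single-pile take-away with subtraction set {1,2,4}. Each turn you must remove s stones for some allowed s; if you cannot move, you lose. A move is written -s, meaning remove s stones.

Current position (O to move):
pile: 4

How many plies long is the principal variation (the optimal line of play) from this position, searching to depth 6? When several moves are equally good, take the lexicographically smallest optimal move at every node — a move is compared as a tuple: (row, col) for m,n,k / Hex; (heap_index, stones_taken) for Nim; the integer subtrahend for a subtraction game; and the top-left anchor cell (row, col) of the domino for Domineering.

ply 1, O at 4 | -1=+1→3*; -2=-1→2; -4=+1→0
ply 2, X at 3 | -1=-1→2*; -2=-1→1
ply 3, O at 2 | -1=-1→1; -2=+1→0*
ply 4: 0 is terminal -1 (X); from 4 depth 6

PV length from [4]: 3 plies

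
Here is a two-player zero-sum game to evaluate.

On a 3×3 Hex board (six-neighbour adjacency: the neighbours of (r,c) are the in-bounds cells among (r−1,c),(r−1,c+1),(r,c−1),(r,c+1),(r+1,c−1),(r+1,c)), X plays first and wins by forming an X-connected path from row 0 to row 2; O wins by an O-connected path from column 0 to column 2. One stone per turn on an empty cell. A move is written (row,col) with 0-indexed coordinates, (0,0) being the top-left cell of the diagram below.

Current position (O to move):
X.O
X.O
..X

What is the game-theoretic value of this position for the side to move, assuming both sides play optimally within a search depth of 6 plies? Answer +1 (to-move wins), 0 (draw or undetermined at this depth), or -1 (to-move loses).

value(X.O/X.O/..X, O) = +1

[X.O/X.O/..X] O move#1: (0,1):-1/XOO/X.O/..X, (1,1):-1/X.O/XOO/..X, (2,0):+1/X.O/X.O/O.X*, (2,1):-1/X.O/X.O/.OX
[X.O/X.O/O.X] X move#2: (0,1):-1/XXO/X.O/O.X*, (1,1):-1/X.O/XXO/O.X, (2,1):-1/X.O/X.O/OXX
[XXO/X.O/O.X] O move#3: (1,1):+1/XXO/XOO/O.X*, (2,1):+1/XXO/X.O/OOX
[XXO/XOO/O.X] end (terminal -1, X#4); searched X.O/X.O/..X to 6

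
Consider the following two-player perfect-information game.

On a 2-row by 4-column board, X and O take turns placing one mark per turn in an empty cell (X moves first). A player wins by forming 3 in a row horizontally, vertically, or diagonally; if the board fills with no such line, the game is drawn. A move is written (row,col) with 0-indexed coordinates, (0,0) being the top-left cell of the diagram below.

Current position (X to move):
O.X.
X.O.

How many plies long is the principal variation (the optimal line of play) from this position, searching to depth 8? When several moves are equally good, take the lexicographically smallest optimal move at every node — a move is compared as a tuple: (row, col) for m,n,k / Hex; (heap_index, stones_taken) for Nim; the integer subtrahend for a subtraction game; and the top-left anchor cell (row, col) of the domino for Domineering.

PV length from [O.X./X.O.]: 4 plies

p1 X@[O.X./X.O.]: (0,1)[OXX./X.O.]+0* (0,3)[O.XX/X.O.]+0 (1,1)[O.X./XXO.]+0 (1,3)[O.X./X.OX]+0
p2 O@[OXX./X.O.]: (0,3)[OXXO/X.O.]+0* (1,1)[OXX./XOO.]-1 (1,3)[OXX./X.OO]-1
p3 X@[OXXO/X.O.]: (1,1)[OXXO/XXO.]+0* (1,3)[OXXO/X.OX]+0
p4 O@[OXXO/XXO.]: (1,3)[OXXO/XXOO]+0*
p5 X@[OXXO/XXOO] terminal +0; root [O.X./X.O.] d8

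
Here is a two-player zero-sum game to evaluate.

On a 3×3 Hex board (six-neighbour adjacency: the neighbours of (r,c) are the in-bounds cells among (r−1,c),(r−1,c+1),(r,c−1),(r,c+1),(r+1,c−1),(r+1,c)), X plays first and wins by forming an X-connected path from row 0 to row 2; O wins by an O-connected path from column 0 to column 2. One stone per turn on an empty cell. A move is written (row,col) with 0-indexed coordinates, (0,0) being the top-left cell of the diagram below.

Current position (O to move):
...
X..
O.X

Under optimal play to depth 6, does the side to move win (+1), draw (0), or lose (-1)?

value(.../X../O.X, O) = +1

ply 1, O at .../X../O.X | (0,0)=-1→O../X../O.X; (0,1)=-1→.O./X../O.X; (0,2)=-1→..O/X../O.X; (1,1)=+1→.../XO./O.X*; (1,2)=+1→.../X.O/O.X; (2,1)=-1→.../X../OOX
ply 2, X at .../XO./O.X | (0,0)=-1→X../XO./O.X*; (0,1)=-1→.X./XO./O.X; (0,2)=-1→..X/XO./O.X; (1,2)=-1→.../XOX/O.X; (2,1)=-1→.../XO./OXX
ply 3, O at X../XO./O.X | (0,1)=+1→XO./XO./O.X*; (0,2)=+1→X.O/XO./O.X; (1,2)=+1→X../XOO/O.X; (2,1)=+1→X../XO./OOX
ply 4, X at XO./XO./O.X | (0,2)=-1→XOX/XO./O.X*; (1,2)=-1→XO./XOX/O.X; (2,1)=-1→XO./XO./OXX
ply 5, O at XOX/XO./O.X | (1,2)=+1→XOX/XOO/O.X*; (2,1)=-1→XOX/XO./OOX
ply 6: XOX/XOO/O.X is terminal -1 (X); from .../X../O.X depth 6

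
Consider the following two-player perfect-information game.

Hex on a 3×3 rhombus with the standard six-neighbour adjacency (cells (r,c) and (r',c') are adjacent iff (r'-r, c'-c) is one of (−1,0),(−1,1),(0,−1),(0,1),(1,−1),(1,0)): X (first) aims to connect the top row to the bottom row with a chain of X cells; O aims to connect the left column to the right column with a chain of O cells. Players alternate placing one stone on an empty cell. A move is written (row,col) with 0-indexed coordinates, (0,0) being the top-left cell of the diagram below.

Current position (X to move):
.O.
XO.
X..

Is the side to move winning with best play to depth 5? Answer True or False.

X winning at [.O./XO./X..]: True

[.O./XO./X..] X move#1: (0,0):+1/XO./XO./X..*, (0,2):+1/.OX/XO./X.., (1,2):+1/.O./XOX/X.., (2,1):-1/.O./XO./XX., (2,2):-1/.O./XO./X.X
[XO./XO./X..] end (terminal -1, O#2); searched .O./XO./X.. to 5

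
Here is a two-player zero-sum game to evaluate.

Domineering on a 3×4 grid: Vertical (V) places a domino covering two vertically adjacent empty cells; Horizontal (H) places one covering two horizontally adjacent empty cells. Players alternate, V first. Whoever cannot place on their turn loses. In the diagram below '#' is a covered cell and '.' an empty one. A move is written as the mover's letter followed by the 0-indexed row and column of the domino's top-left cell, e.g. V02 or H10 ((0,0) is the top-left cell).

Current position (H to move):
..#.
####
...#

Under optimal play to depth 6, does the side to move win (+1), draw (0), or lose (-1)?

value(..#./####/...#, H) = +1

p1 H@[..#./####/...#]: H00[###./####/...#]+1* H20[..#./####/##.#]+1 H21[..#./####/.###]+1
p2 V@[###./####/...#] terminal -1; root [..#./####/...#] d6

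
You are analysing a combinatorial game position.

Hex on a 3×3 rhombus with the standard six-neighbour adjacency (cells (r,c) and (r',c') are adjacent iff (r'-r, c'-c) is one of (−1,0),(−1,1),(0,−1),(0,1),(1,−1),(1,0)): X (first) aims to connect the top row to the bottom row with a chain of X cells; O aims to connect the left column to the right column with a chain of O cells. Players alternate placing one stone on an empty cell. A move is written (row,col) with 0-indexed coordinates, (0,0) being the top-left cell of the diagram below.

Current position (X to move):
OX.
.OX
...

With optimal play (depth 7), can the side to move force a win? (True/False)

X winning at [OX./.OX/...]: True

[OX./.OX/...] X move#1: (0,2):+1/OXX/.OX/...*, (1,0):+1/OX./XOX/..., (2,0):+1/OX./.OX/X.., (2,1):-1/OX./.OX/.X., (2,2):-1/OX./.OX/..X
[OXX/.OX/...] O move#2: (1,0):-1/OXX/OOX/...*, (2,0):-1/OXX/.OX/O.., (2,1):-1/OXX/.OX/.O., (2,2):-1/OXX/.OX/..O
[OXX/OOX/...] X move#3: (2,0):+1/OXX/OOX/X..*, (2,1):+1/OXX/OOX/.X., (2,2):+1/OXX/OOX/..X
[OXX/OOX/X..] O move#4: (2,1):-1/OXX/OOX/XO.*, (2,2):-1/OXX/OOX/X.O
[OXX/OOX/XO.] X move#5: (2,2):+1/OXX/OOX/XOX*
[OXX/OOX/XOX] end (terminal -1, O#6); searched OX./.OX/... to 7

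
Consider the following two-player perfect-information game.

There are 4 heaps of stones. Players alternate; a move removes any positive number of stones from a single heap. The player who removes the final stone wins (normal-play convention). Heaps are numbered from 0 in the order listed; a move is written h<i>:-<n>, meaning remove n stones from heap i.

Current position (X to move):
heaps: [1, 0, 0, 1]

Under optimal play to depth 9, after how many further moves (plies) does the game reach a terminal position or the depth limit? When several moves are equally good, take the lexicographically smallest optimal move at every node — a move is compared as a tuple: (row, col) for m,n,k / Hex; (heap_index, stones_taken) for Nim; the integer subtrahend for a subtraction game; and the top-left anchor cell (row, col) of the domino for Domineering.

[(1,0,0,1)] X move#1: h0:-1:-1/(0,0,0,1)*, h3:-1:-1/(1,0,0,0)
[(0,0,0,1)] O move#2: h3:-1:+1/(0,0,0,0)*
[(0,0,0,0)] end (terminal -1, X#3); searched (1,0,0,1) to 9

PV length from [(1,0,0,1)]: 2 plies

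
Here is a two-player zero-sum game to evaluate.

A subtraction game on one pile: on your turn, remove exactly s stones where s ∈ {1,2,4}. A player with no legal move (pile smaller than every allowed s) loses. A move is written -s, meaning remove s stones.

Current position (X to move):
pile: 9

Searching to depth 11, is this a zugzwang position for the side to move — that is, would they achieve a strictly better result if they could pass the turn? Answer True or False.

ply 1, X at 9 | -1=-1→8*; -2=-1→7; -4=-1→5
ply 2, O at 8 | -1=-1→7; -2=+1→6*; -4=-1→4
ply 3, X at 6 | -1=-1→5*; -2=-1→4; -4=-1→2
ply 4, O at 5 | -1=-1→4; -2=+1→3*; -4=-1→1
ply 5, X at 3 | -1=-1→2*; -2=-1→1
ply 6, O at 2 | -1=-1→1; -2=+1→0*
ply 7: 0 is terminal -1 (X); from 9 depth 11
if X skipped the turn, O would face:
~ ply 1, O at 9 | -1=-1→8*; -2=-1→7; -4=-1→5
~ ply 2, X at 8 | -1=-1→7; -2=+1→6*; -4=-1→4
~ ply 3, O at 6 | -1=-1→5*; -2=-1→4; -4=-1→2
~ ply 4, X at 5 | -1=-1→4; -2=+1→3*; -4=-1→1
~ ply 5, O at 3 | -1=-1→2*; -2=-1→1
~ ply 6, X at 2 | -1=-1→1; -2=+1→0*
~ ply 7: 0 is terminal -1 (O); from 9 depth 11
compare (X): move=-1 vs pass=+1

zugzwang(9, X) = True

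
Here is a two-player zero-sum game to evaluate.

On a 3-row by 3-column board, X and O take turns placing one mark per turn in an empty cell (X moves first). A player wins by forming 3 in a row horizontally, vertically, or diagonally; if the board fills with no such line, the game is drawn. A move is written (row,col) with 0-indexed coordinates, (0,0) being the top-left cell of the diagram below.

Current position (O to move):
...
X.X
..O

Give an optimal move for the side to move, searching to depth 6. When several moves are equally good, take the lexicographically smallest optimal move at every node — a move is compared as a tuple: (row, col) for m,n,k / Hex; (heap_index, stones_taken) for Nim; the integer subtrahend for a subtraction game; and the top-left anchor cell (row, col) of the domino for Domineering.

O's best at [.../X.X/..O]: (1,1)

p1 O@[.../X.X/..O]: (0,0)[O../X.X/..O]-1 (0,1)[.O./X.X/..O]-1 (0,2)[..O/X.X/..O]-1 (1,1)[.../XOX/..O]+1* (2,0)[.../X.X/O.O]-1 (2,1)[.../X.X/.OO]-1
p2 X@[.../XOX/..O]: (0,0)[X../XOX/..O]-1* (0,1)[.X./XOX/..O]-1 (0,2)[..X/XOX/..O]-1 (2,0)[.../XOX/X.O]-1 (2,1)[.../XOX/.XO]-1
p3 O@[X../XOX/..O]: (0,1)[XO./XOX/..O]-1 (0,2)[X.O/XOX/..O]-1 (2,0)[X../XOX/O.O]+1* (2,1)[X../XOX/.OO]-1
p4 X@[X../XOX/O.O]: (0,1)[XX./XOX/O.O]-1* (0,2)[X.X/XOX/O.O]-1 (2,1)[X../XOX/OXO]-1
p5 O@[XX./XOX/O.O]: (0,2)[XXO/XOX/O.O]+1* (2,1)[XX./XOX/OOO]+1
p6 X@[XXO/XOX/O.O] terminal -1; root [.../X.X/..O] d6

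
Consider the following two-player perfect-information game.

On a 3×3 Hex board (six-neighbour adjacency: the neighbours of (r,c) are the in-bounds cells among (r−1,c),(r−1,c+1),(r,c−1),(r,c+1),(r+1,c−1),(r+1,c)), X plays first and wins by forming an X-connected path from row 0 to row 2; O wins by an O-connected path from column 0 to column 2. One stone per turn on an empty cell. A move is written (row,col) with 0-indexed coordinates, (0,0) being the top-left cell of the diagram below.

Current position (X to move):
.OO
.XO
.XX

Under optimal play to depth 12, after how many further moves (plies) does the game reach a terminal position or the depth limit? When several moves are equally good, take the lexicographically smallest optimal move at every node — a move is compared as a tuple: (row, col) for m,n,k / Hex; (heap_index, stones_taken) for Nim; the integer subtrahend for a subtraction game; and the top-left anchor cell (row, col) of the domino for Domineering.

PV length from [.OO/.XO/.XX]: 2 plies

p1 X@[.OO/.XO/.XX]: (0,0)[XOO/.XO/.XX]-1* (1,0)[.OO/XXO/.XX]-1 (2,0)[.OO/.XO/XXX]-1
p2 O@[XOO/.XO/.XX]: (1,0)[XOO/OXO/.XX]+1* (2,0)[XOO/.XO/OXX]-1
p3 X@[XOO/OXO/.XX] terminal -1; root [.OO/.XO/.XX] d12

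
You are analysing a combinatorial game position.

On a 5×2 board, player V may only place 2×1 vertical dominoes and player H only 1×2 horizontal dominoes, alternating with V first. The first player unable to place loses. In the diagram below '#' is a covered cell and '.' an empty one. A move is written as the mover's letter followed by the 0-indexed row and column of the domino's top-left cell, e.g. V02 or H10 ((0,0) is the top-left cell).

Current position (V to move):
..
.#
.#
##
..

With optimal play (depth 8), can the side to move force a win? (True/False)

p1 V@[../.#/.#/##/..]: V00[#./##/.#/##/..]-1* V10[../##/##/##/..]-1
p2 H@[#./##/.#/##/..]: H40[#./##/.#/##/##]+1*
p3 V@[#./##/.#/##/##] terminal -1; root [../.#/.#/##/..] d8

V winning at [../.#/.#/##/..]: False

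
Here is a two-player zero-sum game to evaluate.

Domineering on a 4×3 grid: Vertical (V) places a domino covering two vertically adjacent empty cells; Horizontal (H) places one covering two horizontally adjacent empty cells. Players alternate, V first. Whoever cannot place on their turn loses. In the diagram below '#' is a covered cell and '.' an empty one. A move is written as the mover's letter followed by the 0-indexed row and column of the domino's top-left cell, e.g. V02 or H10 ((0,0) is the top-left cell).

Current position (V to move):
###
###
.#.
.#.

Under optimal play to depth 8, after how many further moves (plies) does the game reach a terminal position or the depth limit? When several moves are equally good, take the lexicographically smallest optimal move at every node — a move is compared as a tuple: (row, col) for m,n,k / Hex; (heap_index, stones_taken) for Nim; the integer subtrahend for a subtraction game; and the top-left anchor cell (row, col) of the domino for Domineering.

p1 V@[###/###/.#./.#.]: V20[###/###/##./##.]+1* V22[###/###/.##/.##]+1
p2 H@[###/###/##./##.] terminal -1; root [###/###/.#./.#.] d8

PV length from [###/###/.#./.#.]: 1 ply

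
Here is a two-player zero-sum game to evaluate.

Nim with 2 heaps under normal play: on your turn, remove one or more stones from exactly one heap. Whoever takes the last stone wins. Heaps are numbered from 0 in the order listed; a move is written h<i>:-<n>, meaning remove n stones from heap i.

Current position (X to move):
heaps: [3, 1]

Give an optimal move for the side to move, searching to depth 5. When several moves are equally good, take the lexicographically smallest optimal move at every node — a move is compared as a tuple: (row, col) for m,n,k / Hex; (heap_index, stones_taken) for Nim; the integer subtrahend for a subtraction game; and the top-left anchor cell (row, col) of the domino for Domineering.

X's best at [(3,1)]: h0:-2

ply 1, X at (3,1) | h0:-1=-1→(2,1); h0:-2=+1→(1,1)*; h0:-3=-1→(0,1); h1:-1=-1→(3,0)
ply 2, O at (1,1) | h0:-1=-1→(0,1)*; h1:-1=-1→(1,0)
ply 3, X at (0,1) | h1:-1=+1→(0,0)*
ply 4: (0,0) is terminal -1 (O); from (3,1) depth 5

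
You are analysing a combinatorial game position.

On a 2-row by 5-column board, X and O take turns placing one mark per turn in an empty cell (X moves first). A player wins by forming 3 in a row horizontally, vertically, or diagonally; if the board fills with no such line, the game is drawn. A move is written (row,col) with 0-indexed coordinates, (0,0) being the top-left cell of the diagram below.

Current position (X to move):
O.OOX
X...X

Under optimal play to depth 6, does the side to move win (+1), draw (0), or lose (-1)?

ply 1, X at O.OOX/X...X | (0,1)=+0→OXOOX/X...X*; (1,1)=-1→O.OOX/XX..X; (1,2)=-1→O.OOX/X.X.X; (1,3)=-1→O.OOX/X..XX
ply 2, O at OXOOX/X...X | (1,1)=+0→OXOOX/XO..X*; (1,2)=+0→OXOOX/X.O.X; (1,3)=+0→OXOOX/X..OX
ply 3, X at OXOOX/XO..X | (1,2)=+0→OXOOX/XOX.X*; (1,3)=+0→OXOOX/XO.XX
ply 4, O at OXOOX/XOX.X | (1,3)=+0→OXOOX/XOXOX*
ply 5: OXOOX/XOXOX is terminal +0 (X); from O.OOX/X...X depth 6

value(O.OOX/X...X, X) = 0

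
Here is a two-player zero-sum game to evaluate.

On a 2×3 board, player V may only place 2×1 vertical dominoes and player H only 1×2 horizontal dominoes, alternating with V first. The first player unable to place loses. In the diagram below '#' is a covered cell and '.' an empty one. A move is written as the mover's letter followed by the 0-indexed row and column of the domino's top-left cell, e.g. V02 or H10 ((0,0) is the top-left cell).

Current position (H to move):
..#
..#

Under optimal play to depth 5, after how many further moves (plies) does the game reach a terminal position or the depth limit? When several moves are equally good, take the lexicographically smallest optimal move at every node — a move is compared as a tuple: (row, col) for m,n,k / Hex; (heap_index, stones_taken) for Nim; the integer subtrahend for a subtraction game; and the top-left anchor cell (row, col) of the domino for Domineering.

[..#/..#] H move#1: H00:+1/###/..#*, H10:+1/..#/###
[###/..#] end (terminal -1, V#2); searched ..#/..# to 5

PV length from [..#/..#]: 1 ply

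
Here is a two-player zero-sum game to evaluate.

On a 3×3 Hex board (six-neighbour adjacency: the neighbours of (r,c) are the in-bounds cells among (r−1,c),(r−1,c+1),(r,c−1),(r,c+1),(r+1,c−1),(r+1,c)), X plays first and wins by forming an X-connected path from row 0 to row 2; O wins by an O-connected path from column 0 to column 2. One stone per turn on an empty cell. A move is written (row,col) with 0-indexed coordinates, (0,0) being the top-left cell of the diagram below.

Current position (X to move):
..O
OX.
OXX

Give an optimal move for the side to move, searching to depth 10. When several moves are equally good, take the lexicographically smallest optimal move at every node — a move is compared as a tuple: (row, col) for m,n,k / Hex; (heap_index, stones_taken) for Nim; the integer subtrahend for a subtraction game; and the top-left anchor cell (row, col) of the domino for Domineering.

X's best at [..O/OX./OXX]: (0,1)

ply 1, X at ..O/OX./OXX | (0,0)=-1→X.O/OX./OXX; (0,1)=+1→.XO/OX./OXX*; (1,2)=-1→..O/OXX/OXX
ply 2: .XO/OX./OXX is terminal -1 (O); from ..O/OX./OXX depth 10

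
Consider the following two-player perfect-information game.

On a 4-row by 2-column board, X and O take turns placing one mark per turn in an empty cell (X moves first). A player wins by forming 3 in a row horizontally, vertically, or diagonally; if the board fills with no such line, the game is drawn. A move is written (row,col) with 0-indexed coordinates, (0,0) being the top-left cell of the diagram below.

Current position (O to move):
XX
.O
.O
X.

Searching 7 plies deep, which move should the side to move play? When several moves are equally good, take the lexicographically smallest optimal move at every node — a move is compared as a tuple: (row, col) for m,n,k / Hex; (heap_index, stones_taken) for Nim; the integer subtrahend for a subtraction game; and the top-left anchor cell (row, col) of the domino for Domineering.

O's best at [XX/.O/.O/X.]: (3,1)

ply 1, O at XX/.O/.O/X. | (1,0)=+0→XX/OO/.O/X.; (2,0)=+0→XX/.O/OO/X.; (3,1)=+1→XX/.O/.O/XO*
ply 2: XX/.O/.O/XO is terminal -1 (X); from XX/.O/.O/X. depth 7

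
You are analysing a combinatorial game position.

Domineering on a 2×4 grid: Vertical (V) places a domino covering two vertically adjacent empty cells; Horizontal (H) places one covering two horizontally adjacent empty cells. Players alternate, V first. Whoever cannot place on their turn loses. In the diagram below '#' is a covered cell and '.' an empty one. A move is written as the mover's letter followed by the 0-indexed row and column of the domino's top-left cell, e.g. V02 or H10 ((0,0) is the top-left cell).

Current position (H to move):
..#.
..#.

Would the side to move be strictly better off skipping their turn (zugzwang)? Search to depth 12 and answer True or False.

zugzwang(..#./..#., H) = False

ply 1, H at ..#./..#. | H00=+1→###./..#.*; H10=+1→..#./###.
ply 2, V at ###./..#. | V03=-1→####/..##*
ply 3, H at ####/..## | H10=+1→####/####*
ply 4: ####/#### is terminal -1 (V); from ..#./..#. depth 12
suppose H passes — search the same position with V to move:
pass> ply 1, V at ..#./..#. | V00=+1→#.#./#.#.*; V01=+1→.##./.##.; V03=-1→..##/..##
pass> ply 2: #.#./#.#. is terminal -1 (H); from ..#./..#. depth 12
for H: play +1, pass -1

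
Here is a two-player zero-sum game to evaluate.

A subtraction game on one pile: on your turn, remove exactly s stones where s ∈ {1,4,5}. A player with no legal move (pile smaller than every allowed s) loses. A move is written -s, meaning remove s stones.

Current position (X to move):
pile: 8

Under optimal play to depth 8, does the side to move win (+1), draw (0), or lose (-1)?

p1 X@[8]: -1[7]-1* -4[4]-1 -5[3]-1
p2 O@[7]: -1[6]-1 -4[3]-1 -5[2]+1*
p3 X@[2]: -1[1]-1*
p4 O@[1]: -1[0]+1*
p5 X@[0] terminal -1; root [8] d8

value(8, X) = -1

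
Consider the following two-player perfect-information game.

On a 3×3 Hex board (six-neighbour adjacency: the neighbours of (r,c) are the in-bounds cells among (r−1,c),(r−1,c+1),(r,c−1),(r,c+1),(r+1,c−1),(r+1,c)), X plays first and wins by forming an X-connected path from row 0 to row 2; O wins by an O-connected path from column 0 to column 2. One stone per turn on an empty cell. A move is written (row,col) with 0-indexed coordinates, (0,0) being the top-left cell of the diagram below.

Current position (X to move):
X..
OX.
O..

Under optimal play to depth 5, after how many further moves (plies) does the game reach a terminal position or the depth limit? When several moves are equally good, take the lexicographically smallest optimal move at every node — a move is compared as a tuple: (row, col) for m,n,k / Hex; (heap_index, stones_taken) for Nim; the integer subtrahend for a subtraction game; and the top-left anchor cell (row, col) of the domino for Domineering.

PV length from [X../OX./O..]: 5 plies

p1 X@[X../OX./O..]: (0,1)[XX./OX./O..]-1 (0,2)[X.X/OX./O..]-1 (1,2)[X../OXX/O..]+1* (2,1)[X../OX./OX.]+1 (2,2)[X../OX./O.X]+1
p2 O@[X../OXX/O..]: (0,1)[XO./OXX/O..]-1* (0,2)[X.O/OXX/O..]-1 (2,1)[X../OXX/OO.]-1 (2,2)[X../OXX/O.O]-1
p3 X@[XO./OXX/O..]: (0,2)[XOX/OXX/O..]+1* (2,1)[XO./OXX/OX.]-1 (2,2)[XO./OXX/O.X]-1
p4 O@[XOX/OXX/O..]: (2,1)[XOX/OXX/OO.]-1* (2,2)[XOX/OXX/O.O]-1
p5 X@[XOX/OXX/OO.]: (2,2)[XOX/OXX/OOX]+1*
p6 O@[XOX/OXX/OOX] terminal -1; root [X../OX./O..] d5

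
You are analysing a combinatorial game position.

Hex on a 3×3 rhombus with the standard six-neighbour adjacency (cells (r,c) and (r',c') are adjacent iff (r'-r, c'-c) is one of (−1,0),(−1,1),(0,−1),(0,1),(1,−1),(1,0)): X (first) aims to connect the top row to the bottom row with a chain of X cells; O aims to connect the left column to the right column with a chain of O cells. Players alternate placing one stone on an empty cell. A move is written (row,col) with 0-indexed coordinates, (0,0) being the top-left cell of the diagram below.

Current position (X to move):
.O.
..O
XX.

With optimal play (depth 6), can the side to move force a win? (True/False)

X winning at [.O./..O/XX.]: False

p1 X@[.O./..O/XX.]: (0,0)[XO./..O/XX.]-1* (0,2)[.OX/..O/XX.]-1 (1,0)[.O./X.O/XX.]-1 (1,1)[.O./.XO/XX.]-1 (2,2)[.O./..O/XXX]-1
p2 O@[XO./..O/XX.]: (0,2)[XOO/..O/XX.]-1 (1,0)[XO./O.O/XX.]+1* (1,1)[XO./.OO/XX.]-1 (2,2)[XO./..O/XXO]-1
p3 X@[XO./O.O/XX.]: (0,2)[XOX/O.O/XX.]-1* (1,1)[XO./OXO/XX.]-1 (2,2)[XO./O.O/XXX]-1
p4 O@[XOX/O.O/XX.]: (1,1)[XOX/OOO/XX.]+1* (2,2)[XOX/O.O/XXO]-1
p5 X@[XOX/OOO/XX.] terminal -1; root [.O./..O/XX.] d6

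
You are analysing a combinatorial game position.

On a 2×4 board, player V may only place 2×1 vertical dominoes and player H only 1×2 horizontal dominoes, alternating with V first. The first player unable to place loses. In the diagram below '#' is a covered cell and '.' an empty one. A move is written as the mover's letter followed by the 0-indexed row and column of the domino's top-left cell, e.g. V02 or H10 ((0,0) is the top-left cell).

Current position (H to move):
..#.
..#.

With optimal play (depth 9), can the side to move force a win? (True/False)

[..#./..#.] H move#1: H00:+1/###./..#.*, H10:+1/..#./###.
[###./..#.] V move#2: V03:-1/####/..##*
[####/..##] H move#3: H10:+1/####/####*
[####/####] end (terminal -1, V#4); searched ..#./..#. to 9

H winning at [..#./..#.]: True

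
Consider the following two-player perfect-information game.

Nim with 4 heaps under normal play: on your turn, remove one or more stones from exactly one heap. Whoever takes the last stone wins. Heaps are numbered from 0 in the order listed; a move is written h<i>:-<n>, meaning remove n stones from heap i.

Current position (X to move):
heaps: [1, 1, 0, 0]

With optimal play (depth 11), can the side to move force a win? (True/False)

ply 1, X at (1,1,0,0) | h0:-1=-1→(0,1,0,0)*; h1:-1=-1→(1,0,0,0)
ply 2, O at (0,1,0,0) | h1:-1=+1→(0,0,0,0)*
ply 3: (0,0,0,0) is terminal -1 (X); from (1,1,0,0) depth 11

X winning at [(1,1,0,0)]: False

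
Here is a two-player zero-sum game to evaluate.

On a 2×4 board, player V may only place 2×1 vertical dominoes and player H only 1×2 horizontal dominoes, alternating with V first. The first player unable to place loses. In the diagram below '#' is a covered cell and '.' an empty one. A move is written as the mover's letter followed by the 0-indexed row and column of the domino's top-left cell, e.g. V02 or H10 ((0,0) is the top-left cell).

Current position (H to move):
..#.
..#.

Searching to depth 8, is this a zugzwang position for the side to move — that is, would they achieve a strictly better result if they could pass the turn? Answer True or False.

p1 H@[..#./..#.]: H00[###./..#.]+1* H10[..#./###.]+1
p2 V@[###./..#.]: V03[####/..##]-1*
p3 H@[####/..##]: H10[####/####]+1*
p4 V@[####/####] terminal -1; root [..#./..#.] d8
if H skipped the turn, V would face:
~ p1 V@[..#./..#.]: V00[#.#./#.#.]+1* V01[.##./.##.]+1 V03[..##/..##]-1
~ p2 H@[#.#./#.#.] terminal -1; root [..#./..#.] d8
compare (H): move=+1 vs pass=-1

zugzwang(..#./..#., H) = False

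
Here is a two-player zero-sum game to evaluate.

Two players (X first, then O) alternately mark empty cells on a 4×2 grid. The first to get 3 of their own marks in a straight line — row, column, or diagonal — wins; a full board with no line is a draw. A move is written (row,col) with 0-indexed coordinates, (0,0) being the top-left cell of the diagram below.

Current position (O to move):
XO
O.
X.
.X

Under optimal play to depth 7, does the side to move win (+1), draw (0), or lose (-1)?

value(XO/O./X./.X, O) = 0

p1 O@[XO/O./X./.X]: (1,1)[XO/OO/X./.X]+0* (2,1)[XO/O./XO/.X]+0 (3,0)[XO/O./X./OX]+0
p2 X@[XO/OO/X./.X]: (2,1)[XO/OO/XX/.X]+0* (3,0)[XO/OO/X./XX]-1
p3 O@[XO/OO/XX/.X]: (3,0)[XO/OO/XX/OX]+0*
p4 X@[XO/OO/XX/OX] terminal +0; root [XO/O./X./.X] d7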